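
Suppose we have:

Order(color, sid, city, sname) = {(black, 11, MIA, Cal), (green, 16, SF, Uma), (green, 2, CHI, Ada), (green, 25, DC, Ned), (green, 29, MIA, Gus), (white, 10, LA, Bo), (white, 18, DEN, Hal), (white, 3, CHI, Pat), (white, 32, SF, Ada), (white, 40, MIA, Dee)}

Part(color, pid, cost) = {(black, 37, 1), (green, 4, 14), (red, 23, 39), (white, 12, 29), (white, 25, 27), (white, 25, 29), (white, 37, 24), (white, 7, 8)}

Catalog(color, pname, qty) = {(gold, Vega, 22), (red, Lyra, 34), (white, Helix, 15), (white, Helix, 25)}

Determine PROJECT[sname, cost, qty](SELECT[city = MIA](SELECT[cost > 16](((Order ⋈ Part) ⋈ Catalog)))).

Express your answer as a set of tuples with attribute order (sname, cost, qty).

{(Dee, 24, 15), (Dee, 24, 25), (Dee, 27, 15), (Dee, 27, 25), (Dee, 29, 15), (Dee, 29, 25)}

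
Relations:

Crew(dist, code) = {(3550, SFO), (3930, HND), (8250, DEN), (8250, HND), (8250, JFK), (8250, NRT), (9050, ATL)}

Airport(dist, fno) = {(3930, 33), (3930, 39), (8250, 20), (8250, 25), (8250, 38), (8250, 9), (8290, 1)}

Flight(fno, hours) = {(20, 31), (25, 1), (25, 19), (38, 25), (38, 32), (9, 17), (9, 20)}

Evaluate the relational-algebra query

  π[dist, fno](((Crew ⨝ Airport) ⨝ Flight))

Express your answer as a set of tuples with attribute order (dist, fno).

Natural join on dist: {(3930, HND, 33), (3930, HND, 39), (8250, DEN, 20), (8250, DEN, 25), (8250, DEN, 38), (8250, DEN, 9), (8250, HND, 20), (8250, HND, 25), (8250, HND, 38), (8250, HND, 9), (8250, JFK, 20), (8250, JFK, 25), (8250, JFK, 38), (8250, JFK, 9), (8250, NRT, 20), (8250, NRT, 25), (8250, NRT, 38), (8250, NRT, 9)}
Natural join on fno: {(8250, DEN, 20, 31), (8250, DEN, 25, 1), (8250, DEN, 25, 19), (8250, DEN, 38, 25), (8250, DEN, 38, 32), (8250, DEN, 9, 17), (8250, DEN, 9, 20), (8250, HND, 20, 31), (8250, HND, 25, 1), (8250, HND, 25, 19), (8250, HND, 38, 25), (8250, HND, 38, 32), (8250, HND, 9, 17), (8250, HND, 9, 20), (8250, JFK, 20, 31), (8250, JFK, 25, 1), (8250, JFK, 25, 19), (8250, JFK, 38, 25), (8250, JFK, 38, 32), (8250, JFK, 9, 17), (8250, JFK, 9, 20), (8250, NRT, 20, 31), (8250, NRT, 25, 1), (8250, NRT, 25, 19), (8250, NRT, 38, 25), (8250, NRT, 38, 32), (8250, NRT, 9, 17), (8250, NRT, 9, 20)}
Projecting to dist, fno (24 duplicate(s) eliminated): {(8250, 20), (8250, 25), (8250, 38), (8250, 9)}

{(8250, 20), (8250, 25), (8250, 38), (8250, 9)}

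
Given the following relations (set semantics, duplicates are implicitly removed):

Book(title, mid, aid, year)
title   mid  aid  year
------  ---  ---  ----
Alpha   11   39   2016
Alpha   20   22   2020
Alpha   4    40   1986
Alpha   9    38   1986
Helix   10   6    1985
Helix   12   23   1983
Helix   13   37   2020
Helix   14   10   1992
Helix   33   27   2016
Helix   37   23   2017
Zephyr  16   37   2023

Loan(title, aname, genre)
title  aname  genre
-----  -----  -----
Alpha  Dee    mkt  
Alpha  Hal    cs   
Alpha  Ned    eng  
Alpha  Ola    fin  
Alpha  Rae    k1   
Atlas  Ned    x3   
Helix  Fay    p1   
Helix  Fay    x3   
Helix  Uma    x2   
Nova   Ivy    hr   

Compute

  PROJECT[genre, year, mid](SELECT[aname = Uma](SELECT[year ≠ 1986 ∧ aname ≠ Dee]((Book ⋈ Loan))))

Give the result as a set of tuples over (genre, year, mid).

{(x2, 1983, 12), (x2, 1985, 10), (x2, 1992, 14), (x2, 2016, 33), (x2, 2017, 37), (x2, 2020, 13)}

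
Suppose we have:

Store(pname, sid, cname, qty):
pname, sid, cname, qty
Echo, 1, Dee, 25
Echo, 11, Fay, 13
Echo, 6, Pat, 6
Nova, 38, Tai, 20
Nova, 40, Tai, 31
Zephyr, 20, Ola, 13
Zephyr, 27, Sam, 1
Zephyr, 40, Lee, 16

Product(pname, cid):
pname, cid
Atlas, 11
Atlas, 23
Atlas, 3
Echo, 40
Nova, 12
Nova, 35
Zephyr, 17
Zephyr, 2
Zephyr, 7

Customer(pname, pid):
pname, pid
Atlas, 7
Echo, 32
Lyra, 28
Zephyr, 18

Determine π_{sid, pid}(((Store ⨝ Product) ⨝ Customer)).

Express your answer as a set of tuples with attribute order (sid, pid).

{(1, 32), (11, 32), (20, 18), (27, 18), (40, 18), (6, 32)}

Natural join on pname: {(Echo, 1, Dee, 25, 40), (Echo, 11, Fay, 13, 40), (Echo, 6, Pat, 6, 40), (Nova, 38, Tai, 20, 12), (Nova, 38, Tai, 20, 35), (Nova, 40, Tai, 31, 12), (Nova, 40, Tai, 31, 35), (Zephyr, 20, Ola, 13, 17), (Zephyr, 20, Ola, 13, 2), (Zephyr, 20, Ola, 13, 7), (Zephyr, 27, Sam, 1, 17), (Zephyr, 27, Sam, 1, 2), (Zephyr, 27, Sam, 1, 7), (Zephyr, 40, Lee, 16, 17), (Zephyr, 40, Lee, 16, 2), (Zephyr, 40, Lee, 16, 7)}
Natural join on pname: {(Echo, 1, Dee, 25, 40, 32), (Echo, 11, Fay, 13, 40, 32), (Echo, 6, Pat, 6, 40, 32), (Zephyr, 20, Ola, 13, 17, 18), (Zephyr, 20, Ola, 13, 2, 18), (Zephyr, 20, Ola, 13, 7, 18), (Zephyr, 27, Sam, 1, 17, 18), (Zephyr, 27, Sam, 1, 2, 18), (Zephyr, 27, Sam, 1, 7, 18), (Zephyr, 40, Lee, 16, 17, 18), (Zephyr, 40, Lee, 16, 2, 18), (Zephyr, 40, Lee, 16, 7, 18)}
Keep only column(s) sid, pid (6 duplicate(s) eliminated): {(1, 32), (11, 32), (20, 18), (27, 18), (40, 18), (6, 32)}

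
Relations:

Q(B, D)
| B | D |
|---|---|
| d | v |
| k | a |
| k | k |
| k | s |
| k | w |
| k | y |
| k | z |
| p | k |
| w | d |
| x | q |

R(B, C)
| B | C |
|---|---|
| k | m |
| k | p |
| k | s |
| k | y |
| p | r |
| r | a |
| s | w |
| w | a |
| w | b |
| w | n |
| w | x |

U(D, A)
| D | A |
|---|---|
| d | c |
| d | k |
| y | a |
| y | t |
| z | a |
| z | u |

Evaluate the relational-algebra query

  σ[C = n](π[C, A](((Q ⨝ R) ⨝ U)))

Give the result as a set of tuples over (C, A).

{(n, c), (n, k)}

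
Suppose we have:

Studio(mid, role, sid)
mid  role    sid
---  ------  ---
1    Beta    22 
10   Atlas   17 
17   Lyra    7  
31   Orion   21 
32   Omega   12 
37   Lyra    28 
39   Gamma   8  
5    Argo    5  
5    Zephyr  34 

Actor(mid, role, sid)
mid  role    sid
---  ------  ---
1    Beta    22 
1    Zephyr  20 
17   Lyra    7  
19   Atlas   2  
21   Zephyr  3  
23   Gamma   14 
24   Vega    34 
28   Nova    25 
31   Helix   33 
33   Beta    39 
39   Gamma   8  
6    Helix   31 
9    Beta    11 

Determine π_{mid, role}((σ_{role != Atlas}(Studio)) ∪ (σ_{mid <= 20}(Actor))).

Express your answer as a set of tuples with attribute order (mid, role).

Selection role != Atlas: {(1, Beta, 22), (17, Lyra, 7), (31, Orion, 21), (32, Omega, 12), (37, Lyra, 28), (39, Gamma, 8), (5, Argo, 5), (5, Zephyr, 34)}
Selection mid <= 20: {(1, Beta, 22), (1, Zephyr, 20), (17, Lyra, 7), (19, Atlas, 2), (6, Helix, 31), (9, Beta, 11)}
Set union of the two operands is {(1, Beta, 22), (1, Zephyr, 20), (17, Lyra, 7), (19, Atlas, 2), (31, Orion, 21), (32, Omega, 12), (37, Lyra, 28), (39, Gamma, 8), (5, Argo, 5), (5, Zephyr, 34), (6, Helix, 31), (9, Beta, 11)}.
π[mid, role]: project onto (mid, role) → {(1, Beta), (1, Zephyr), (17, Lyra), (19, Atlas), (31, Orion), (32, Omega), (37, Lyra), (39, Gamma), (5, Argo), (5, Zephyr), (6, Helix), (9, Beta)}

{(1, Beta), (1, Zephyr), (17, Lyra), (19, Atlas), (31, Orion), (32, Omega), (37, Lyra), (39, Gamma), (5, Argo), (5, Zephyr), (6, Helix), (9, Beta)}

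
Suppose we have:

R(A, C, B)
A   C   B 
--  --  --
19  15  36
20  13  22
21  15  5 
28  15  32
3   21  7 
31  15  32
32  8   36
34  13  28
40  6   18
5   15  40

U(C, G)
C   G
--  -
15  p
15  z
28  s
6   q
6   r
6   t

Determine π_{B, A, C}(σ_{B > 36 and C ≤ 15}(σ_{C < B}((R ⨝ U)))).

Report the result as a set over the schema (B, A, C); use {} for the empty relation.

{(40, 5, 15)}

R ⋈ U (natural join on C): {(19, 15, 36, p), (19, 15, 36, z), (21, 15, 5, p), (21, 15, 5, z), (28, 15, 32, p), (28, 15, 32, z), (31, 15, 32, p), (31, 15, 32, z), (40, 6, 18, q), (40, 6, 18, r), (40, 6, 18, t), (5, 15, 40, p), (5, 15, 40, z)}
Filtering on C < B leaves {(19, 15, 36, p), (19, 15, 36, z), (28, 15, 32, p), (28, 15, 32, z), (31, 15, 32, p), (31, 15, 32, z), (40, 6, 18, q), (40, 6, 18, r), (40, 6, 18, t), (5, 15, 40, p), (5, 15, 40, z)}.
Filtering on B > 36 and C ≤ 15 leaves {(5, 15, 40, p), (5, 15, 40, z)}.
Keep only column(s) B, A, C (1 duplicate(s) eliminated): {(40, 5, 15)}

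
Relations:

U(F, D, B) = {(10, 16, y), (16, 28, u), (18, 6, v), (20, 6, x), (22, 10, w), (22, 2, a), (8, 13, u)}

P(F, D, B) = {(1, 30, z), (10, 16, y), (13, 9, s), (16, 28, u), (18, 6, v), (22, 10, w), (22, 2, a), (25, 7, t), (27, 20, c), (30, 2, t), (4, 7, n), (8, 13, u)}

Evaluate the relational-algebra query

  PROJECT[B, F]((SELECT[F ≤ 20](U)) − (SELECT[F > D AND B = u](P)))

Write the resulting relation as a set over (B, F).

{(u, 16), (u, 8), (v, 18), (x, 20), (y, 10)}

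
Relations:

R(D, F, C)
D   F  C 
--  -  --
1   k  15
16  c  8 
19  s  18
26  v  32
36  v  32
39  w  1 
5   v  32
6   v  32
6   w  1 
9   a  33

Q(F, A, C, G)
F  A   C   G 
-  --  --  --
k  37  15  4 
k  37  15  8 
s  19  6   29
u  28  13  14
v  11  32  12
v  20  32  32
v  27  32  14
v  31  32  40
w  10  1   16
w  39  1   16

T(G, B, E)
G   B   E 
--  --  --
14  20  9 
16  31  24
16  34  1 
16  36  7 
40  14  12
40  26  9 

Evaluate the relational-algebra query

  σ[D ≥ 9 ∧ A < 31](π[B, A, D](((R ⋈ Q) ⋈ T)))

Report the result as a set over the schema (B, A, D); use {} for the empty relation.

{(20, 27, 26), (20, 27, 36), (31, 10, 39), (34, 10, 39), (36, 10, 39)}

R ⋈ Q (natural join on F, C): {(1, k, 15, 37, 4), (1, k, 15, 37, 8), (26, v, 32, 11, 12), (26, v, 32, 20, 32), (26, v, 32, 27, 14), (26, v, 32, 31, 40), (36, v, 32, 11, 12), (36, v, 32, 20, 32), (36, v, 32, 27, 14), (36, v, 32, 31, 40), (39, w, 1, 10, 16), (39, w, 1, 39, 16), (5, v, 32, 11, 12), (5, v, 32, 20, 32), (5, v, 32, 27, 14), (5, v, 32, 31, 40), (6, v, 32, 11, 12), (6, v, 32, 20, 32), (6, v, 32, 27, 14), (6, v, 32, 31, 40), (6, w, 1, 10, 16), (6, w, 1, 39, 16)}
(R ⋈ Q) ⋈ T (natural join on G): {(26, v, 32, 27, 14, 20, 9), (26, v, 32, 31, 40, 14, 12), (26, v, 32, 31, 40, 26, 9), (36, v, 32, 27, 14, 20, 9), (36, v, 32, 31, 40, 14, 12), (36, v, 32, 31, 40, 26, 9), (39, w, 1, 10, 16, 31, 24), (39, w, 1, 10, 16, 34, 1), (39, w, 1, 10, 16, 36, 7), (39, w, 1, 39, 16, 31, 24), (39, w, 1, 39, 16, 34, 1), (39, w, 1, 39, 16, 36, 7), (5, v, 32, 27, 14, 20, 9), (5, v, 32, 31, 40, 14, 12), (5, v, 32, 31, 40, 26, 9), (6, v, 32, 27, 14, 20, 9), (6, v, 32, 31, 40, 14, 12), (6, v, 32, 31, 40, 26, 9), (6, w, 1, 10, 16, 31, 24), (6, w, 1, 10, 16, 34, 1), (6, w, 1, 10, 16, 36, 7), (6, w, 1, 39, 16, 31, 24), (6, w, 1, 39, 16, 34, 1), (6, w, 1, 39, 16, 36, 7)}
Projecting to B, A, D: {(14, 31, 26), (14, 31, 36), (14, 31, 5), (14, 31, 6), (20, 27, 26), (20, 27, 36), (20, 27, 5), (20, 27, 6), (26, 31, 26), (26, 31, 36), (26, 31, 5), (26, 31, 6), (31, 10, 39), (31, 10, 6), (31, 39, 39), (31, 39, 6), (34, 10, 39), (34, 10, 6), (34, 39, 39), (34, 39, 6), (36, 10, 39), (36, 10, 6), (36, 39, 39), (36, 39, 6)}
σ[D ≥ 9 ∧ A < 31]: keep tuples satisfying D ≥ 9 ∧ A < 31 → {(20, 27, 26), (20, 27, 36), (31, 10, 39), (34, 10, 39), (36, 10, 39)}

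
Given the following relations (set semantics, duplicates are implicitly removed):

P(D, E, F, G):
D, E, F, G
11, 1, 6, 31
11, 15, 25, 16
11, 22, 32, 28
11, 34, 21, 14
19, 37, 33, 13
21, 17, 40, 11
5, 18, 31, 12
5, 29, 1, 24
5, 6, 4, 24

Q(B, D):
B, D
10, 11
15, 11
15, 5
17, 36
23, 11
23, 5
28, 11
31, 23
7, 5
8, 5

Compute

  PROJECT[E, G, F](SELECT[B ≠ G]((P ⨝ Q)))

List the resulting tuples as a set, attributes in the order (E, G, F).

P ⋈ Q (natural join on D): {(11, 1, 6, 31, 10), (11, 1, 6, 31, 15), (11, 1, 6, 31, 23), (11, 1, 6, 31, 28), (11, 15, 25, 16, 10), (11, 15, 25, 16, 15), (11, 15, 25, 16, 23), (11, 15, 25, 16, 28), (11, 22, 32, 28, 10), (11, 22, 32, 28, 15), (11, 22, 32, 28, 23), (11, 22, 32, 28, 28), (11, 34, 21, 14, 10), (11, 34, 21, 14, 15), (11, 34, 21, 14, 23), (11, 34, 21, 14, 28), (5, 18, 31, 12, 15), (5, 18, 31, 12, 23), (5, 18, 31, 12, 7), (5, 18, 31, 12, 8), (5, 29, 1, 24, 15), (5, 29, 1, 24, 23), (5, 29, 1, 24, 7), (5, 29, 1, 24, 8), (5, 6, 4, 24, 15), (5, 6, 4, 24, 23), (5, 6, 4, 24, 7), (5, 6, 4, 24, 8)}
Apply σ_{B ≠ G}; surviving tuples: {(11, 1, 6, 31, 10), (11, 1, 6, 31, 15), (11, 1, 6, 31, 23), (11, 1, 6, 31, 28), (11, 15, 25, 16, 10), (11, 15, 25, 16, 15), (11, 15, 25, 16, 23), (11, 15, 25, 16, 28), (11, 22, 32, 28, 10), (11, 22, 32, 28, 15), (11, 22, 32, 28, 23), (11, 34, 21, 14, 10), (11, 34, 21, 14, 15), (11, 34, 21, 14, 23), (11, 34, 21, 14, 28), (5, 18, 31, 12, 15), (5, 18, 31, 12, 23), (5, 18, 31, 12, 7), (5, 18, 31, 12, 8), (5, 29, 1, 24, 15), (5, 29, 1, 24, 23), (5, 29, 1, 24, 7), (5, 29, 1, 24, 8), (5, 6, 4, 24, 15), (5, 6, 4, 24, 23), (5, 6, 4, 24, 7), (5, 6, 4, 24, 8)}
π[E, G, F]: project onto (E, G, F) (20 duplicate(s) eliminated) → {(1, 31, 6), (15, 16, 25), (18, 12, 31), (22, 28, 32), (29, 24, 1), (34, 14, 21), (6, 24, 4)}

{(1, 31, 6), (15, 16, 25), (18, 12, 31), (22, 28, 32), (29, 24, 1), (34, 14, 21), (6, 24, 4)}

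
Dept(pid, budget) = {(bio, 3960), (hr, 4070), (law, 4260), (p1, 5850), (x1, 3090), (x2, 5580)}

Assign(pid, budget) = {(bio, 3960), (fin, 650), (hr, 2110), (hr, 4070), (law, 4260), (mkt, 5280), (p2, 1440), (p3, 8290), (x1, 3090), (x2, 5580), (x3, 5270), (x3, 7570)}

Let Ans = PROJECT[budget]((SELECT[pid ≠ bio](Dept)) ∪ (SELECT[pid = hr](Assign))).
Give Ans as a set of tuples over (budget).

Selection pid ≠ bio: {(hr, 4070), (law, 4260), (p1, 5850), (x1, 3090), (x2, 5580)}
Selection pid = hr: {(hr, 2110), (hr, 4070)}
Union: {(hr, 4070), (law, 4260), (p1, 5850), (x1, 3090), (x2, 5580)} with {(hr, 2110), (hr, 4070)} → {(hr, 2110), (hr, 4070), (law, 4260), (p1, 5850), (x1, 3090), (x2, 5580)}
π_{budget} gives {2110, 3090, 4070, 4260, 5580, 5850}.

{2110, 3090, 4070, 4260, 5580, 5850}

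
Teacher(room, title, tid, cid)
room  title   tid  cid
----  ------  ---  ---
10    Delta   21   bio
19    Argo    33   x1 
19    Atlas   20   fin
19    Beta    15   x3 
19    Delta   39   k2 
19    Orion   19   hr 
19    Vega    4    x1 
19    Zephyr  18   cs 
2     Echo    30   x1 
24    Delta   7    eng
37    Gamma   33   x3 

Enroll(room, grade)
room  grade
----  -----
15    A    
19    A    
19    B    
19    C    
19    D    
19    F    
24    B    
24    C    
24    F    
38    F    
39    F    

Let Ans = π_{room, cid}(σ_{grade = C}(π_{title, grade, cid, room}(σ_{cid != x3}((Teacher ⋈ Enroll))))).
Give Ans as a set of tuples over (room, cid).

Teacher ⋈ Enroll (natural join on room): {(19, Argo, 33, x1, A), (19, Argo, 33, x1, B), (19, Argo, 33, x1, C), (19, Argo, 33, x1, D), (19, Argo, 33, x1, F), (19, Atlas, 20, fin, A), (19, Atlas, 20, fin, B), (19, Atlas, 20, fin, C), (19, Atlas, 20, fin, D), (19, Atlas, 20, fin, F), (19, Beta, 15, x3, A), (19, Beta, 15, x3, B), (19, Beta, 15, x3, C), (19, Beta, 15, x3, D), (19, Beta, 15, x3, F), (19, Delta, 39, k2, A), (19, Delta, 39, k2, B), (19, Delta, 39, k2, C), (19, Delta, 39, k2, D), (19, Delta, 39, k2, F), (19, Orion, 19, hr, A), (19, Orion, 19, hr, B), (19, Orion, 19, hr, C), (19, Orion, 19, hr, D), (19, Orion, 19, hr, F), (19, Vega, 4, x1, A), (19, Vega, 4, x1, B), (19, Vega, 4, x1, C), (19, Vega, 4, x1, D), (19, Vega, 4, x1, F), (19, Zephyr, 18, cs, A), (19, Zephyr, 18, cs, B), (19, Zephyr, 18, cs, C), (19, Zephyr, 18, cs, D), (19, Zephyr, 18, cs, F), (24, Delta, 7, eng, B), (24, Delta, 7, eng, C), (24, Delta, 7, eng, F)}
σ[cid != x3]: keep tuples satisfying cid != x3 → {(19, Argo, 33, x1, A), (19, Argo, 33, x1, B), (19, Argo, 33, x1, C), (19, Argo, 33, x1, D), (19, Argo, 33, x1, F), (19, Atlas, 20, fin, A), (19, Atlas, 20, fin, B), (19, Atlas, 20, fin, C), (19, Atlas, 20, fin, D), (19, Atlas, 20, fin, F), (19, Delta, 39, k2, A), (19, Delta, 39, k2, B), (19, Delta, 39, k2, C), (19, Delta, 39, k2, D), (19, Delta, 39, k2, F), (19, Orion, 19, hr, A), (19, Orion, 19, hr, B), (19, Orion, 19, hr, C), (19, Orion, 19, hr, D), (19, Orion, 19, hr, F), (19, Vega, 4, x1, A), (19, Vega, 4, x1, B), (19, Vega, 4, x1, C), (19, Vega, 4, x1, D), (19, Vega, 4, x1, F), (19, Zephyr, 18, cs, A), (19, Zephyr, 18, cs, B), (19, Zephyr, 18, cs, C), (19, Zephyr, 18, cs, D), (19, Zephyr, 18, cs, F), (24, Delta, 7, eng, B), (24, Delta, 7, eng, C), (24, Delta, 7, eng, F)}
Keep only column(s) title, grade, cid, room: {(Argo, A, x1, 19), (Argo, B, x1, 19), (Argo, C, x1, 19), (Argo, D, x1, 19), (Argo, F, x1, 19), (Atlas, A, fin, 19), (Atlas, B, fin, 19), (Atlas, C, fin, 19), (Atlas, D, fin, 19), (Atlas, F, fin, 19), (Delta, A, k2, 19), (Delta, B, eng, 24), (Delta, B, k2, 19), (Delta, C, eng, 24), (Delta, C, k2, 19), (Delta, D, k2, 19), (Delta, F, eng, 24), (Delta, F, k2, 19), (Orion, A, hr, 19), (Orion, B, hr, 19), (Orion, C, hr, 19), (Orion, D, hr, 19), (Orion, F, hr, 19), (Vega, A, x1, 19), (Vega, B, x1, 19), (Vega, C, x1, 19), (Vega, D, x1, 19), (Vega, F, x1, 19), (Zephyr, A, cs, 19), (Zephyr, B, cs, 19), (Zephyr, C, cs, 19), (Zephyr, D, cs, 19), (Zephyr, F, cs, 19)}
σ[grade = C]: keep tuples satisfying grade = C → {(Argo, C, x1, 19), (Atlas, C, fin, 19), (Delta, C, eng, 24), (Delta, C, k2, 19), (Orion, C, hr, 19), (Vega, C, x1, 19), (Zephyr, C, cs, 19)}
Keep only column(s) room, cid (1 duplicate(s) eliminated): {(19, cs), (19, fin), (19, hr), (19, k2), (19, x1), (24, eng)}

{(19, cs), (19, fin), (19, hr), (19, k2), (19, x1), (24, eng)}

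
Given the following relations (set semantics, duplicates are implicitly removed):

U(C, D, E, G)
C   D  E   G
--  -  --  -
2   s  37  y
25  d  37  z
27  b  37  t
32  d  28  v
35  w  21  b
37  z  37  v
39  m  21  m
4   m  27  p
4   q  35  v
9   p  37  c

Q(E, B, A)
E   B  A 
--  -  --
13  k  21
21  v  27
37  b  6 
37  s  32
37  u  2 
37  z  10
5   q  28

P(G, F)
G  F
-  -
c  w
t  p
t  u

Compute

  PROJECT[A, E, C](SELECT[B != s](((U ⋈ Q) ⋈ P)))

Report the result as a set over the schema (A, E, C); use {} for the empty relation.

{(10, 37, 27), (10, 37, 9), (2, 37, 27), (2, 37, 9), (6, 37, 27), (6, 37, 9)}

Joining U and Q on E yields {(2, s, 37, y, b, 6), (2, s, 37, y, s, 32), (2, s, 37, y, u, 2), (2, s, 37, y, z, 10), (25, d, 37, z, b, 6), (25, d, 37, z, s, 32), (25, d, 37, z, u, 2), (25, d, 37, z, z, 10), (27, b, 37, t, b, 6), (27, b, 37, t, s, 32), (27, b, 37, t, u, 2), (27, b, 37, t, z, 10), (35, w, 21, b, v, 27), (37, z, 37, v, b, 6), (37, z, 37, v, s, 32), (37, z, 37, v, u, 2), (37, z, 37, v, z, 10), (39, m, 21, m, v, 27), (9, p, 37, c, b, 6), (9, p, 37, c, s, 32), (9, p, 37, c, u, 2), (9, p, 37, c, z, 10)}.
Joining (U ⋈ Q) and P on G yields {(27, b, 37, t, b, 6, p), (27, b, 37, t, b, 6, u), (27, b, 37, t, s, 32, p), (27, b, 37, t, s, 32, u), (27, b, 37, t, u, 2, p), (27, b, 37, t, u, 2, u), (27, b, 37, t, z, 10, p), (27, b, 37, t, z, 10, u), (9, p, 37, c, b, 6, w), (9, p, 37, c, s, 32, w), (9, p, 37, c, u, 2, w), (9, p, 37, c, z, 10, w)}.
Selection B != s: {(27, b, 37, t, b, 6, p), (27, b, 37, t, b, 6, u), (27, b, 37, t, u, 2, p), (27, b, 37, t, u, 2, u), (27, b, 37, t, z, 10, p), (27, b, 37, t, z, 10, u), (9, p, 37, c, b, 6, w), (9, p, 37, c, u, 2, w), (9, p, 37, c, z, 10, w)}
Projecting to A, E, C (3 duplicate(s) eliminated): {(10, 37, 27), (10, 37, 9), (2, 37, 27), (2, 37, 9), (6, 37, 27), (6, 37, 9)}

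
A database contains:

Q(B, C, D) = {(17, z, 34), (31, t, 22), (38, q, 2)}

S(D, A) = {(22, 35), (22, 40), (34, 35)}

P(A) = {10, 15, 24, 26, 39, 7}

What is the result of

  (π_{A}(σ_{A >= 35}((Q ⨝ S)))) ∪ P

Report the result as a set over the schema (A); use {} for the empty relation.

Joining Q and S on D yields {(17, z, 34, 35), (31, t, 22, 35), (31, t, 22, 40)}.
σ[A >= 35]: keep tuples satisfying A >= 35 → {(17, z, 34, 35), (31, t, 22, 35), (31, t, 22, 40)}
π_{A} gives {35, 40} (1 duplicate(s) eliminated).
Set union of the two operands is {10, 15, 24, 26, 35, 39, 40, 7}.

{10, 15, 24, 26, 35, 39, 40, 7}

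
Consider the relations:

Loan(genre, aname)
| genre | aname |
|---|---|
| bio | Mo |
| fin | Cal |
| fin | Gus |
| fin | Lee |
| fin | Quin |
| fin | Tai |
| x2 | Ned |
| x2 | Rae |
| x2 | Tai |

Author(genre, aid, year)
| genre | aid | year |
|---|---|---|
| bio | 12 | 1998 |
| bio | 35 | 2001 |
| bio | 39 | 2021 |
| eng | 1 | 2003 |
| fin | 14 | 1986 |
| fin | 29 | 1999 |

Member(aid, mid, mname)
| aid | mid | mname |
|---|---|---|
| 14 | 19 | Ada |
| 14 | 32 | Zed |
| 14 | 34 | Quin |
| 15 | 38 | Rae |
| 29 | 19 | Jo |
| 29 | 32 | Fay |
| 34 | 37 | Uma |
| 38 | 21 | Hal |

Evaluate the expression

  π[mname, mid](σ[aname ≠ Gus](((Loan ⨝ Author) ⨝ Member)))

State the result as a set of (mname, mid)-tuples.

Loan ⋈ Author (natural join on genre): {(bio, Mo, 12, 1998), (bio, Mo, 35, 2001), (bio, Mo, 39, 2021), (fin, Cal, 14, 1986), (fin, Cal, 29, 1999), (fin, Gus, 14, 1986), (fin, Gus, 29, 1999), (fin, Lee, 14, 1986), (fin, Lee, 29, 1999), (fin, Quin, 14, 1986), (fin, Quin, 29, 1999), (fin, Tai, 14, 1986), (fin, Tai, 29, 1999)}
(Loan ⨝ Author) ⋈ Member (natural join on aid): {(fin, Cal, 14, 1986, 19, Ada), (fin, Cal, 14, 1986, 32, Zed), (fin, Cal, 14, 1986, 34, Quin), (fin, Cal, 29, 1999, 19, Jo), (fin, Cal, 29, 1999, 32, Fay), (fin, Gus, 14, 1986, 19, Ada), (fin, Gus, 14, 1986, 32, Zed), (fin, Gus, 14, 1986, 34, Quin), (fin, Gus, 29, 1999, 19, Jo), (fin, Gus, 29, 1999, 32, Fay), (fin, Lee, 14, 1986, 19, Ada), (fin, Lee, 14, 1986, 32, Zed), (fin, Lee, 14, 1986, 34, Quin), (fin, Lee, 29, 1999, 19, Jo), (fin, Lee, 29, 1999, 32, Fay), (fin, Quin, 14, 1986, 19, Ada), (fin, Quin, 14, 1986, 32, Zed), (fin, Quin, 14, 1986, 34, Quin), (fin, Quin, 29, 1999, 19, Jo), (fin, Quin, 29, 1999, 32, Fay), (fin, Tai, 14, 1986, 19, Ada), (fin, Tai, 14, 1986, 32, Zed), (fin, Tai, 14, 1986, 34, Quin), (fin, Tai, 29, 1999, 19, Jo), (fin, Tai, 29, 1999, 32, Fay)}
Apply σ_{aname ≠ Gus}; surviving tuples: {(fin, Cal, 14, 1986, 19, Ada), (fin, Cal, 14, 1986, 32, Zed), (fin, Cal, 14, 1986, 34, Quin), (fin, Cal, 29, 1999, 19, Jo), (fin, Cal, 29, 1999, 32, Fay), (fin, Lee, 14, 1986, 19, Ada), (fin, Lee, 14, 1986, 32, Zed), (fin, Lee, 14, 1986, 34, Quin), (fin, Lee, 29, 1999, 19, Jo), (fin, Lee, 29, 1999, 32, Fay), (fin, Quin, 14, 1986, 19, Ada), (fin, Quin, 14, 1986, 32, Zed), (fin, Quin, 14, 1986, 34, Quin), (fin, Quin, 29, 1999, 19, Jo), (fin, Quin, 29, 1999, 32, Fay), (fin, Tai, 14, 1986, 19, Ada), (fin, Tai, 14, 1986, 32, Zed), (fin, Tai, 14, 1986, 34, Quin), (fin, Tai, 29, 1999, 19, Jo), (fin, Tai, 29, 1999, 32, Fay)}
Projecting to mname, mid (15 duplicate(s) eliminated): {(Ada, 19), (Fay, 32), (Jo, 19), (Quin, 34), (Zed, 32)}

{(Ada, 19), (Fay, 32), (Jo, 19), (Quin, 34), (Zed, 32)}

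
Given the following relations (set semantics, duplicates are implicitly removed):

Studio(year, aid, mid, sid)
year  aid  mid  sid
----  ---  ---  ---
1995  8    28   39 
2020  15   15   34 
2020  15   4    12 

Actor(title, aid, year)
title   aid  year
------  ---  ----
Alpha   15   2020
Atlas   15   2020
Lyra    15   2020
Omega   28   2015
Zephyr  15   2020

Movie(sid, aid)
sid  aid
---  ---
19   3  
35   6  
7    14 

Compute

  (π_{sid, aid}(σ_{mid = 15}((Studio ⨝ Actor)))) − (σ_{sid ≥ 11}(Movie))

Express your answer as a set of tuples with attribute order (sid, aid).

Studio ⋈ Actor (natural join on year, aid): {(2020, 15, 15, 34, Alpha), (2020, 15, 15, 34, Atlas), (2020, 15, 15, 34, Lyra), (2020, 15, 15, 34, Zephyr), (2020, 15, 4, 12, Alpha), (2020, 15, 4, 12, Atlas), (2020, 15, 4, 12, Lyra), (2020, 15, 4, 12, Zephyr)}
Filtering on mid = 15 leaves {(2020, 15, 15, 34, Alpha), (2020, 15, 15, 34, Atlas), (2020, 15, 15, 34, Lyra), (2020, 15, 15, 34, Zephyr)}.
Keep only column(s) sid, aid (3 duplicate(s) eliminated): {(34, 15)}
Filtering on sid ≥ 11 leaves {(19, 3), (35, 6)}.
Set difference of the two operands is {(34, 15)}.

{(34, 15)}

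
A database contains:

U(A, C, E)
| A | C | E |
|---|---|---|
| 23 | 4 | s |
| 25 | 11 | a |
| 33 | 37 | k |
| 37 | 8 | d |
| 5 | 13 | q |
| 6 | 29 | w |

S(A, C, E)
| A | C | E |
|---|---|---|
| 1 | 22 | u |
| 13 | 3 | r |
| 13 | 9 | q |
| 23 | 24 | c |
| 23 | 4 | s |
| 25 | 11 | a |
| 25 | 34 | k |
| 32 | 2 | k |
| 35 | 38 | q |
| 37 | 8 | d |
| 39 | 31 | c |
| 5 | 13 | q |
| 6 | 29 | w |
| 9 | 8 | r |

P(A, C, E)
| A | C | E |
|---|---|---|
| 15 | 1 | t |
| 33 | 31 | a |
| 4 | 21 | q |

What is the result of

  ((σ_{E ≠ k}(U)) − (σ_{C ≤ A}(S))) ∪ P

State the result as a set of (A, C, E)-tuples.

{(15, 1, t), (33, 31, a), (4, 21, q), (5, 13, q), (6, 29, w)}

Selection E ≠ k: {(23, 4, s), (25, 11, a), (37, 8, d), (5, 13, q), (6, 29, w)}
Selection C ≤ A: {(13, 3, r), (13, 9, q), (23, 4, s), (25, 11, a), (32, 2, k), (37, 8, d), (39, 31, c), (9, 8, r)}
Taking the difference: {(5, 13, q), (6, 29, w)}
Taking the union: {(15, 1, t), (33, 31, a), (4, 21, q), (5, 13, q), (6, 29, w)}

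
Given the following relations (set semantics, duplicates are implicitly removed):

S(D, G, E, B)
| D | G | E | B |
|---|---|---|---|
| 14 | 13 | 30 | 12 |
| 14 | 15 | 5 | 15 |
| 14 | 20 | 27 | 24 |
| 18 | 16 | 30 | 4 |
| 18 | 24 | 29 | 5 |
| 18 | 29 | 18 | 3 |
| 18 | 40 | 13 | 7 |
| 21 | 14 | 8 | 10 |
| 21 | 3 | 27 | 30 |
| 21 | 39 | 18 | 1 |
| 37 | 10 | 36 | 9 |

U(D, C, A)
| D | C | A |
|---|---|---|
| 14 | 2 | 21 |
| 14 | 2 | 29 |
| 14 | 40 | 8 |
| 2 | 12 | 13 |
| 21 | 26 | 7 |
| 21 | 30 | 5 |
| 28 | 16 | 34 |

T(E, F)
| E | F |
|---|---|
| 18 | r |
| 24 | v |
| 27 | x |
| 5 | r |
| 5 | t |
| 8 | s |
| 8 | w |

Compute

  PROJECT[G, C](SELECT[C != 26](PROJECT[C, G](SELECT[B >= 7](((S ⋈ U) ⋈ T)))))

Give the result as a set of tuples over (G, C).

{(14, 30), (15, 2), (15, 40), (20, 2), (20, 40), (3, 30)}

Natural join on D: {(14, 13, 30, 12, 2, 21), (14, 13, 30, 12, 2, 29), (14, 13, 30, 12, 40, 8), (14, 15, 5, 15, 2, 21), (14, 15, 5, 15, 2, 29), (14, 15, 5, 15, 40, 8), (14, 20, 27, 24, 2, 21), (14, 20, 27, 24, 2, 29), (14, 20, 27, 24, 40, 8), (21, 14, 8, 10, 26, 7), (21, 14, 8, 10, 30, 5), (21, 3, 27, 30, 26, 7), (21, 3, 27, 30, 30, 5), (21, 39, 18, 1, 26, 7), (21, 39, 18, 1, 30, 5)}
Natural join on E: {(14, 15, 5, 15, 2, 21, r), (14, 15, 5, 15, 2, 21, t), (14, 15, 5, 15, 2, 29, r), (14, 15, 5, 15, 2, 29, t), (14, 15, 5, 15, 40, 8, r), (14, 15, 5, 15, 40, 8, t), (14, 20, 27, 24, 2, 21, x), (14, 20, 27, 24, 2, 29, x), (14, 20, 27, 24, 40, 8, x), (21, 14, 8, 10, 26, 7, s), (21, 14, 8, 10, 26, 7, w), (21, 14, 8, 10, 30, 5, s), (21, 14, 8, 10, 30, 5, w), (21, 3, 27, 30, 26, 7, x), (21, 3, 27, 30, 30, 5, x), (21, 39, 18, 1, 26, 7, r), (21, 39, 18, 1, 30, 5, r)}
Apply σ_{B >= 7}; surviving tuples: {(14, 15, 5, 15, 2, 21, r), (14, 15, 5, 15, 2, 21, t), (14, 15, 5, 15, 2, 29, r), (14, 15, 5, 15, 2, 29, t), (14, 15, 5, 15, 40, 8, r), (14, 15, 5, 15, 40, 8, t), (14, 20, 27, 24, 2, 21, x), (14, 20, 27, 24, 2, 29, x), (14, 20, 27, 24, 40, 8, x), (21, 14, 8, 10, 26, 7, s), (21, 14, 8, 10, 26, 7, w), (21, 14, 8, 10, 30, 5, s), (21, 14, 8, 10, 30, 5, w), (21, 3, 27, 30, 26, 7, x), (21, 3, 27, 30, 30, 5, x)}
Projecting to C, G (7 duplicate(s) eliminated): {(2, 15), (2, 20), (26, 14), (26, 3), (30, 14), (30, 3), (40, 15), (40, 20)}
Apply σ_{C != 26}; surviving tuples: {(2, 15), (2, 20), (30, 14), (30, 3), (40, 15), (40, 20)}
Projecting to G, C: {(14, 30), (15, 2), (15, 40), (20, 2), (20, 40), (3, 30)}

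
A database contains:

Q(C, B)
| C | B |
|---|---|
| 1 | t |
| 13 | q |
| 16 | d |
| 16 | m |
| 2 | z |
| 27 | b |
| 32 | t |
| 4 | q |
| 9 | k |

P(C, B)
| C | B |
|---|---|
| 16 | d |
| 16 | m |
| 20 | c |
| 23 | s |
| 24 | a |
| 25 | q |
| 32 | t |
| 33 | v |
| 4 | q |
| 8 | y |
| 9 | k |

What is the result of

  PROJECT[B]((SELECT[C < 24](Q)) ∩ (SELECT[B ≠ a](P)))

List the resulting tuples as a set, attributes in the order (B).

Filtering on C < 24 leaves {(1, t), (13, q), (16, d), (16, m), (2, z), (4, q), (9, k)}.
Filtering on B ≠ a leaves {(16, d), (16, m), (20, c), (23, s), (25, q), (32, t), (33, v), (4, q), (8, y), (9, k)}.
Set intersection of the two operands is {(16, d), (16, m), (4, q), (9, k)}.
π_{B} gives {d, k, m, q}.

{d, k, m, q}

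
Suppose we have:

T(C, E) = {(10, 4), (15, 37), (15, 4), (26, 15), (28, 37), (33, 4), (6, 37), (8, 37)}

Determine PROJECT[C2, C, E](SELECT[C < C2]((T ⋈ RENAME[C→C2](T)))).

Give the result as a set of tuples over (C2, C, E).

{(15, 10, 4), (15, 6, 37), (15, 8, 37), (28, 15, 37), (28, 6, 37), (28, 8, 37), (33, 10, 4), (33, 15, 4), (8, 6, 37)}

ρ[C→C2]: schema becomes (C2, E); tuples unchanged.
T ⋈ RENAME[C→C2](T) (natural join on E): {(10, 4, 10), (10, 4, 15), (10, 4, 33), (15, 37, 15), (15, 37, 28), (15, 37, 6), (15, 37, 8), (15, 4, 10), (15, 4, 15), (15, 4, 33), (26, 15, 26), (28, 37, 15), (28, 37, 28), (28, 37, 6), (28, 37, 8), (33, 4, 10), (33, 4, 15), (33, 4, 33), (6, 37, 15), (6, 37, 28), (6, 37, 6), (6, 37, 8), (8, 37, 15), (8, 37, 28), (8, 37, 6), (8, 37, 8)}
Selection C < C2: {(10, 4, 15), (10, 4, 33), (15, 37, 28), (15, 4, 33), (6, 37, 15), (6, 37, 28), (6, 37, 8), (8, 37, 15), (8, 37, 28)}
Projecting to C2, C, E: {(15, 10, 4), (15, 6, 37), (15, 8, 37), (28, 15, 37), (28, 6, 37), (28, 8, 37), (33, 10, 4), (33, 15, 4), (8, 6, 37)}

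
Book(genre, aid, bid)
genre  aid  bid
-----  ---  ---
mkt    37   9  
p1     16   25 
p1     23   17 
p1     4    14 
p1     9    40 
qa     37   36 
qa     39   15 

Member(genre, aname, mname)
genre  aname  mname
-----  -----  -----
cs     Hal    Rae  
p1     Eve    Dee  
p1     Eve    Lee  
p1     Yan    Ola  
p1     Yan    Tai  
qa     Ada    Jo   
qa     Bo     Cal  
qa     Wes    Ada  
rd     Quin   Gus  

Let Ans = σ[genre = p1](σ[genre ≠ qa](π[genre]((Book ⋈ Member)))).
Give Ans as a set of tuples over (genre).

{p1}

Book ⋈ Member (natural join on genre): {(p1, 16, 25, Eve, Dee), (p1, 16, 25, Eve, Lee), (p1, 16, 25, Yan, Ola), (p1, 16, 25, Yan, Tai), (p1, 23, 17, Eve, Dee), (p1, 23, 17, Eve, Lee), (p1, 23, 17, Yan, Ola), (p1, 23, 17, Yan, Tai), (p1, 4, 14, Eve, Dee), (p1, 4, 14, Eve, Lee), (p1, 4, 14, Yan, Ola), (p1, 4, 14, Yan, Tai), (p1, 9, 40, Eve, Dee), (p1, 9, 40, Eve, Lee), (p1, 9, 40, Yan, Ola), (p1, 9, 40, Yan, Tai), (qa, 37, 36, Ada, Jo), (qa, 37, 36, Bo, Cal), (qa, 37, 36, Wes, Ada), (qa, 39, 15, Ada, Jo), (qa, 39, 15, Bo, Cal), (qa, 39, 15, Wes, Ada)}
Keep only column(s) genre (20 duplicate(s) eliminated): {p1, qa}
Apply σ_{genre ≠ qa}; surviving tuples: {p1}
Apply σ_{genre = p1}; surviving tuples: {p1}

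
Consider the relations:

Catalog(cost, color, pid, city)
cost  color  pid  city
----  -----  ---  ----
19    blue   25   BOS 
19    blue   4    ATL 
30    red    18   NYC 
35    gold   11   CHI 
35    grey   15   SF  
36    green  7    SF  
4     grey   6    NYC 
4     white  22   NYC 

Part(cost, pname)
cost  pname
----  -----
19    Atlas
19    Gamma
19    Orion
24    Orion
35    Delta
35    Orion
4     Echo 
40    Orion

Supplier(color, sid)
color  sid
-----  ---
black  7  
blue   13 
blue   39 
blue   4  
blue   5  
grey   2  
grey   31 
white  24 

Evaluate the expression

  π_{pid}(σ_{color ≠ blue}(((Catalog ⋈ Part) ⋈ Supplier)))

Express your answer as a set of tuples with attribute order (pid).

{15, 22, 6}

Natural join on cost: {(19, blue, 25, BOS, Atlas), (19, blue, 25, BOS, Gamma), (19, blue, 25, BOS, Orion), (19, blue, 4, ATL, Atlas), (19, blue, 4, ATL, Gamma), (19, blue, 4, ATL, Orion), (35, gold, 11, CHI, Delta), (35, gold, 11, CHI, Orion), (35, grey, 15, SF, Delta), (35, grey, 15, SF, Orion), (4, grey, 6, NYC, Echo), (4, white, 22, NYC, Echo)}
Natural join on color: {(19, blue, 25, BOS, Atlas, 13), (19, blue, 25, BOS, Atlas, 39), (19, blue, 25, BOS, Atlas, 4), (19, blue, 25, BOS, Atlas, 5), (19, blue, 25, BOS, Gamma, 13), (19, blue, 25, BOS, Gamma, 39), (19, blue, 25, BOS, Gamma, 4), (19, blue, 25, BOS, Gamma, 5), (19, blue, 25, BOS, Orion, 13), (19, blue, 25, BOS, Orion, 39), (19, blue, 25, BOS, Orion, 4), (19, blue, 25, BOS, Orion, 5), (19, blue, 4, ATL, Atlas, 13), (19, blue, 4, ATL, Atlas, 39), (19, blue, 4, ATL, Atlas, 4), (19, blue, 4, ATL, Atlas, 5), (19, blue, 4, ATL, Gamma, 13), (19, blue, 4, ATL, Gamma, 39), (19, blue, 4, ATL, Gamma, 4), (19, blue, 4, ATL, Gamma, 5), (19, blue, 4, ATL, Orion, 13), (19, blue, 4, ATL, Orion, 39), (19, blue, 4, ATL, Orion, 4), (19, blue, 4, ATL, Orion, 5), (35, grey, 15, SF, Delta, 2), (35, grey, 15, SF, Delta, 31), (35, grey, 15, SF, Orion, 2), (35, grey, 15, SF, Orion, 31), (4, grey, 6, NYC, Echo, 2), (4, grey, 6, NYC, Echo, 31), (4, white, 22, NYC, Echo, 24)}
Filtering on color ≠ blue leaves {(35, grey, 15, SF, Delta, 2), (35, grey, 15, SF, Delta, 31), (35, grey, 15, SF, Orion, 2), (35, grey, 15, SF, Orion, 31), (4, grey, 6, NYC, Echo, 2), (4, grey, 6, NYC, Echo, 31), (4, white, 22, NYC, Echo, 24)}.
π_{pid} gives {15, 22, 6} (4 duplicate(s) eliminated).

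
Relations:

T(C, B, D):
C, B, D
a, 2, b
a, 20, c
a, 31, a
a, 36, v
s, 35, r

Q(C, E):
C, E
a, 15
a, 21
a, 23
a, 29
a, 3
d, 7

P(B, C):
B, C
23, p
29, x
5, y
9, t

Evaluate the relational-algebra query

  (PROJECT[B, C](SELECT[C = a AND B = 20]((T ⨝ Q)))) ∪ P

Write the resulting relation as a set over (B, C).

{(20, a), (23, p), (29, x), (5, y), (9, t)}

Natural join on C: {(a, 2, b, 15), (a, 2, b, 21), (a, 2, b, 23), (a, 2, b, 29), (a, 2, b, 3), (a, 20, c, 15), (a, 20, c, 21), (a, 20, c, 23), (a, 20, c, 29), (a, 20, c, 3), (a, 31, a, 15), (a, 31, a, 21), (a, 31, a, 23), (a, 31, a, 29), (a, 31, a, 3), (a, 36, v, 15), (a, 36, v, 21), (a, 36, v, 23), (a, 36, v, 29), (a, 36, v, 3)}
Filtering on C = a AND B = 20 leaves {(a, 20, c, 15), (a, 20, c, 21), (a, 20, c, 23), (a, 20, c, 29), (a, 20, c, 3)}.
Keep only column(s) B, C (4 duplicate(s) eliminated): {(20, a)}
Taking the union: {(20, a), (23, p), (29, x), (5, y), (9, t)}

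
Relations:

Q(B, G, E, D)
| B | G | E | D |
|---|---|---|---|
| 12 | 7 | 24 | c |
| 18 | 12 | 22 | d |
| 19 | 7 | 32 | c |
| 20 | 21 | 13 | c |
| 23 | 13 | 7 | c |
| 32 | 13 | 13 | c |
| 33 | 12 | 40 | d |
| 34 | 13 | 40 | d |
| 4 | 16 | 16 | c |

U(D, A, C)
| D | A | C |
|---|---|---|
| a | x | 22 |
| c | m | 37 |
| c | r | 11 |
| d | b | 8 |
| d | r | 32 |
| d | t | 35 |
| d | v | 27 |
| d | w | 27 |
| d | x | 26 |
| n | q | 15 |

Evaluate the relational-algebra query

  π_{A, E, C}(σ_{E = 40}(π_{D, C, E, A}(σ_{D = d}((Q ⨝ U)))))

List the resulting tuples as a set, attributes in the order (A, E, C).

Joining Q and U on D yields {(12, 7, 24, c, m, 37), (12, 7, 24, c, r, 11), (18, 12, 22, d, b, 8), (18, 12, 22, d, r, 32), (18, 12, 22, d, t, 35), (18, 12, 22, d, v, 27), (18, 12, 22, d, w, 27), (18, 12, 22, d, x, 26), (19, 7, 32, c, m, 37), (19, 7, 32, c, r, 11), (20, 21, 13, c, m, 37), (20, 21, 13, c, r, 11), (23, 13, 7, c, m, 37), (23, 13, 7, c, r, 11), (32, 13, 13, c, m, 37), (32, 13, 13, c, r, 11), (33, 12, 40, d, b, 8), (33, 12, 40, d, r, 32), (33, 12, 40, d, t, 35), (33, 12, 40, d, v, 27), (33, 12, 40, d, w, 27), (33, 12, 40, d, x, 26), (34, 13, 40, d, b, 8), (34, 13, 40, d, r, 32), (34, 13, 40, d, t, 35), (34, 13, 40, d, v, 27), (34, 13, 40, d, w, 27), (34, 13, 40, d, x, 26), (4, 16, 16, c, m, 37), (4, 16, 16, c, r, 11)}.
Apply σ_{D = d}; surviving tuples: {(18, 12, 22, d, b, 8), (18, 12, 22, d, r, 32), (18, 12, 22, d, t, 35), (18, 12, 22, d, v, 27), (18, 12, 22, d, w, 27), (18, 12, 22, d, x, 26), (33, 12, 40, d, b, 8), (33, 12, 40, d, r, 32), (33, 12, 40, d, t, 35), (33, 12, 40, d, v, 27), (33, 12, 40, d, w, 27), (33, 12, 40, d, x, 26), (34, 13, 40, d, b, 8), (34, 13, 40, d, r, 32), (34, 13, 40, d, t, 35), (34, 13, 40, d, v, 27), (34, 13, 40, d, w, 27), (34, 13, 40, d, x, 26)}
Projecting to D, C, E, A (6 duplicate(s) eliminated): {(d, 26, 22, x), (d, 26, 40, x), (d, 27, 22, v), (d, 27, 22, w), (d, 27, 40, v), (d, 27, 40, w), (d, 32, 22, r), (d, 32, 40, r), (d, 35, 22, t), (d, 35, 40, t), (d, 8, 22, b), (d, 8, 40, b)}
Apply σ_{E = 40}; surviving tuples: {(d, 26, 40, x), (d, 27, 40, v), (d, 27, 40, w), (d, 32, 40, r), (d, 35, 40, t), (d, 8, 40, b)}
Projecting to A, E, C: {(b, 40, 8), (r, 40, 32), (t, 40, 35), (v, 40, 27), (w, 40, 27), (x, 40, 26)}

{(b, 40, 8), (r, 40, 32), (t, 40, 35), (v, 40, 27), (w, 40, 27), (x, 40, 26)}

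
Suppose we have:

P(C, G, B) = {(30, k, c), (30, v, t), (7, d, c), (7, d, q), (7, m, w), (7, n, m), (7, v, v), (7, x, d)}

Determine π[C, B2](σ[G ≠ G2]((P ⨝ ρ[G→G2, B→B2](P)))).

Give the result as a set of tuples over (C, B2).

ρ[G→G2, B→B2]: schema becomes (C, G2, B2); tuples unchanged.
P ⋈ ρ[G→G2, B→B2](P) (natural join on C): {(30, k, c, k, c), (30, k, c, v, t), (30, v, t, k, c), (30, v, t, v, t), (7, d, c, d, c), (7, d, c, d, q), (7, d, c, m, w), (7, d, c, n, m), (7, d, c, v, v), (7, d, c, x, d), (7, d, q, d, c), (7, d, q, d, q), (7, d, q, m, w), (7, d, q, n, m), (7, d, q, v, v), (7, d, q, x, d), (7, m, w, d, c), (7, m, w, d, q), (7, m, w, m, w), (7, m, w, n, m), (7, m, w, v, v), (7, m, w, x, d), (7, n, m, d, c), (7, n, m, d, q), (7, n, m, m, w), (7, n, m, n, m), (7, n, m, v, v), (7, n, m, x, d), (7, v, v, d, c), (7, v, v, d, q), (7, v, v, m, w), (7, v, v, n, m), (7, v, v, v, v), (7, v, v, x, d), (7, x, d, d, c), (7, x, d, d, q), (7, x, d, m, w), (7, x, d, n, m), (7, x, d, v, v), (7, x, d, x, d)}
Apply σ_{G ≠ G2}; surviving tuples: {(30, k, c, v, t), (30, v, t, k, c), (7, d, c, m, w), (7, d, c, n, m), (7, d, c, v, v), (7, d, c, x, d), (7, d, q, m, w), (7, d, q, n, m), (7, d, q, v, v), (7, d, q, x, d), (7, m, w, d, c), (7, m, w, d, q), (7, m, w, n, m), (7, m, w, v, v), (7, m, w, x, d), (7, n, m, d, c), (7, n, m, d, q), (7, n, m, m, w), (7, n, m, v, v), (7, n, m, x, d), (7, v, v, d, c), (7, v, v, d, q), (7, v, v, m, w), (7, v, v, n, m), (7, v, v, x, d), (7, x, d, d, c), (7, x, d, d, q), (7, x, d, m, w), (7, x, d, n, m), (7, x, d, v, v)}
π[C, B2]: project onto (C, B2) (22 duplicate(s) eliminated) → {(30, c), (30, t), (7, c), (7, d), (7, m), (7, q), (7, v), (7, w)}

{(30, c), (30, t), (7, c), (7, d), (7, m), (7, q), (7, v), (7, w)}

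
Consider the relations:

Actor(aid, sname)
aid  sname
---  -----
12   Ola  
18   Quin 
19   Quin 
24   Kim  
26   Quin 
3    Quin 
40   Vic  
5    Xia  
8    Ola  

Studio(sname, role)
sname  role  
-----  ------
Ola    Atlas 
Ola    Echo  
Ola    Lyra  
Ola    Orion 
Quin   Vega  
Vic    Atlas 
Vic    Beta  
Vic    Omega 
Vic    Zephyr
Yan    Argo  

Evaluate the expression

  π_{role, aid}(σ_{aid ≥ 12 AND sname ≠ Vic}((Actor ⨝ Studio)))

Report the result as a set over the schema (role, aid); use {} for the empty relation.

{(Atlas, 12), (Echo, 12), (Lyra, 12), (Orion, 12), (Vega, 18), (Vega, 19), (Vega, 26)}

Natural join on sname: {(12, Ola, Atlas), (12, Ola, Echo), (12, Ola, Lyra), (12, Ola, Orion), (18, Quin, Vega), (19, Quin, Vega), (26, Quin, Vega), (3, Quin, Vega), (40, Vic, Atlas), (40, Vic, Beta), (40, Vic, Omega), (40, Vic, Zephyr), (8, Ola, Atlas), (8, Ola, Echo), (8, Ola, Lyra), (8, Ola, Orion)}
Apply σ_{aid ≥ 12 AND sname ≠ Vic}; surviving tuples: {(12, Ola, Atlas), (12, Ola, Echo), (12, Ola, Lyra), (12, Ola, Orion), (18, Quin, Vega), (19, Quin, Vega), (26, Quin, Vega)}
Projecting to role, aid: {(Atlas, 12), (Echo, 12), (Lyra, 12), (Orion, 12), (Vega, 18), (Vega, 19), (Vega, 26)}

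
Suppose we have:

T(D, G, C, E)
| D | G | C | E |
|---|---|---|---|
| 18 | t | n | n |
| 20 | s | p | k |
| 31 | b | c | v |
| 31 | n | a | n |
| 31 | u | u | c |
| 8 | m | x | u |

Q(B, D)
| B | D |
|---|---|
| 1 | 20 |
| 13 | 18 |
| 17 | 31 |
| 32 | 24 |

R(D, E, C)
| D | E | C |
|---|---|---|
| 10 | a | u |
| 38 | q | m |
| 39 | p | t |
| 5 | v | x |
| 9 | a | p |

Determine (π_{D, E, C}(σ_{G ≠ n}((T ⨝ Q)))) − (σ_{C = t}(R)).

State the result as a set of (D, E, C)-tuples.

Joining T and Q on D yields {(18, t, n, n, 13), (20, s, p, k, 1), (31, b, c, v, 17), (31, n, a, n, 17), (31, u, u, c, 17)}.
σ[G ≠ n]: keep tuples satisfying G ≠ n → {(18, t, n, n, 13), (20, s, p, k, 1), (31, b, c, v, 17), (31, u, u, c, 17)}
π[D, E, C]: project onto (D, E, C) → {(18, n, n), (20, k, p), (31, c, u), (31, v, c)}
σ[C = t]: keep tuples satisfying C = t → {(39, p, t)}
Set difference of the two operands is {(18, n, n), (20, k, p), (31, c, u), (31, v, c)}.

{(18, n, n), (20, k, p), (31, c, u), (31, v, c)}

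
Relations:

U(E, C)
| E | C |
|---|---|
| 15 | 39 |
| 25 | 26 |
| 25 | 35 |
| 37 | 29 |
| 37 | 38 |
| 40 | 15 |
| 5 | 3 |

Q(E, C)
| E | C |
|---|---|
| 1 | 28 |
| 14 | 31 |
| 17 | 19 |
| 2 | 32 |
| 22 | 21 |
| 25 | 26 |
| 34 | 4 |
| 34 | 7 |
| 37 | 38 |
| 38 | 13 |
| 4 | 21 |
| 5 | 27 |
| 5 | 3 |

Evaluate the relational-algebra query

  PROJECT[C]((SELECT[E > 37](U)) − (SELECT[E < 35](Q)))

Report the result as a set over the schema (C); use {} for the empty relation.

Filtering on E > 37 leaves {(40, 15)}.
Filtering on E < 35 leaves {(1, 28), (14, 31), (17, 19), (2, 32), (22, 21), (25, 26), (34, 4), (34, 7), (4, 21), (5, 27), (5, 3)}.
Taking the difference: {(40, 15)}
π[C]: project onto (C) → {15}

{15}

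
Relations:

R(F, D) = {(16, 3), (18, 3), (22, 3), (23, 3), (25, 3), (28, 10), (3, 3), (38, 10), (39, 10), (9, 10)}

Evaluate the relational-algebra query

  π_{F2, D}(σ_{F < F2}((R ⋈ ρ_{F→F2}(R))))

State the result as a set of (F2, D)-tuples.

{(16, 3), (18, 3), (22, 3), (23, 3), (25, 3), (28, 10), (38, 10), (39, 10)}

ρ[F→F2]: schema becomes (F2, D); tuples unchanged.
Joining R and ρ_{F→F2}(R) on D yields {(16, 3, 16), (16, 3, 18), (16, 3, 22), (16, 3, 23), (16, 3, 25), (16, 3, 3), (18, 3, 16), (18, 3, 18), (18, 3, 22), (18, 3, 23), (18, 3, 25), (18, 3, 3), (22, 3, 16), (22, 3, 18), (22, 3, 22), (22, 3, 23), (22, 3, 25), (22, 3, 3), (23, 3, 16), (23, 3, 18), (23, 3, 22), (23, 3, 23), (23, 3, 25), (23, 3, 3), (25, 3, 16), (25, 3, 18), (25, 3, 22), (25, 3, 23), (25, 3, 25), (25, 3, 3), (28, 10, 28), (28, 10, 38), (28, 10, 39), (28, 10, 9), (3, 3, 16), (3, 3, 18), (3, 3, 22), (3, 3, 23), (3, 3, 25), (3, 3, 3), (38, 10, 28), (38, 10, 38), (38, 10, 39), (38, 10, 9), (39, 10, 28), (39, 10, 38), (39, 10, 39), (39, 10, 9), (9, 10, 28), (9, 10, 38), (9, 10, 39), (9, 10, 9)}.
σ[F < F2]: keep tuples satisfying F < F2 → {(16, 3, 18), (16, 3, 22), (16, 3, 23), (16, 3, 25), (18, 3, 22), (18, 3, 23), (18, 3, 25), (22, 3, 23), (22, 3, 25), (23, 3, 25), (28, 10, 38), (28, 10, 39), (3, 3, 16), (3, 3, 18), (3, 3, 22), (3, 3, 23), (3, 3, 25), (38, 10, 39), (9, 10, 28), (9, 10, 38), (9, 10, 39)}
π[F2, D]: project onto (F2, D) (13 duplicate(s) eliminated) → {(16, 3), (18, 3), (22, 3), (23, 3), (25, 3), (28, 10), (38, 10), (39, 10)}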